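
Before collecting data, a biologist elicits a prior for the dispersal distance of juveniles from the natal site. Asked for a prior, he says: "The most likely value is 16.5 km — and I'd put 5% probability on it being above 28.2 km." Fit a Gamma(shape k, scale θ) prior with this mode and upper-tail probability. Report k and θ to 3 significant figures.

Gamma(k,θ) with k>1 has mode (k−1)θ, so θ = 16.5/(k−1).
Need P(X < 28.2) = 0.95 with θ tied to k this way. Start at k = 2, θ = 16.5: P(X<28.2) ≈ 0.510.
Too low — raise k to concentrate. Iterating converges to k ≈ 10.7.
Then θ = 16.5/(10.7−1) ≈ 1.7.

k ≈ 10.7, θ ≈ 1.7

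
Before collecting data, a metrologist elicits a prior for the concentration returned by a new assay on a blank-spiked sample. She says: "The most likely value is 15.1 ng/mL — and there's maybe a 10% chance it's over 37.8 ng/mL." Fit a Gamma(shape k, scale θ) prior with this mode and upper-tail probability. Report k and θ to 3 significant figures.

k ≈ 3.28, θ ≈ 6.62

Gamma(k,θ) with k>1 has mode (k−1)θ, so θ = 15.1/(k−1).
Need P(X < 37.8) = 0.9 with θ tied to k this way. Start at k = 2, θ = 15.1: P(X<37.8) ≈ 0.713.
Too low — raise k to concentrate. Iterating converges to k ≈ 3.28.
Then θ = 15.1/(3.28−1) ≈ 6.62.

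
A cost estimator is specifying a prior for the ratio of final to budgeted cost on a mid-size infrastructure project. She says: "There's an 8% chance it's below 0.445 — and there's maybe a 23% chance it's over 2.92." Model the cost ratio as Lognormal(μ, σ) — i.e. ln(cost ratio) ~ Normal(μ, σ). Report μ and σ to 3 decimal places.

μ ≈ 0.423, σ ≈ 0.877

If T ~ Lognormal(μ,σ) then ln T ~ Normal(μ,σ), so the p-quantile of ln T is μ + z_p·σ.
ln(0.445) = -0.8097 and ln(2.92) = 1.072; z_{0.08} = -1.405, z_{0.77} = 0.7388.
σ = (1.072 − -0.8097)/(0.7388 − (-1.405)) = 0.877.
μ = -0.8097 − (-1.405)·0.877 = 0.423.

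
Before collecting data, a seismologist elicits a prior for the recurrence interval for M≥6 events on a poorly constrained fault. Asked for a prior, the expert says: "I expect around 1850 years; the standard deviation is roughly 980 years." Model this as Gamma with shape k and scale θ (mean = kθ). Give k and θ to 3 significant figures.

For Gamma(k, scale θ): mean = kθ, variance = kθ², so CV = 1/√k.
CV = SD/mean = 980/1850 = 0.5297, hence k = 1/CV² = 3.56.
Then θ = mean/k = 1850/3.56 = 519.

k ≈ 3.56, θ ≈ 519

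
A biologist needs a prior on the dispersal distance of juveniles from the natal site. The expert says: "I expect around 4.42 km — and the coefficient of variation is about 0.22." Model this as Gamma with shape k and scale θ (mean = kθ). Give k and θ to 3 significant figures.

For Gamma(k, scale θ): mean = kθ, variance = kθ², so CV = 1/√k.
CV = 0.22, hence k = 1/CV² = 20.7.
Then θ = mean/k = 4.42/20.7 = 0.214.

k ≈ 20.7, θ ≈ 0.214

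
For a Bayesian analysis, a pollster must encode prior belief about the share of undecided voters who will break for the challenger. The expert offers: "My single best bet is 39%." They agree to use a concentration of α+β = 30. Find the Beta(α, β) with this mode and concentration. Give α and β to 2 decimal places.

α = 11.92, β = 18.08

For α,β > 1 the Beta mode is (α−1)/(α+β−2). With α+β = 30, the mode is (α−1)/28.
Set (α−1)/28 = 0.39 → α = 1 + 0.39·28 = 11.92.
β = 30 − α = 18.08.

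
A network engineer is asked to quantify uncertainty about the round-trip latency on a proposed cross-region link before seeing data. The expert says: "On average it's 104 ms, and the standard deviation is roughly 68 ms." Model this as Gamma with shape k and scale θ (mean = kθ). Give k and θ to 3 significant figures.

For Gamma(k, scale θ): mean = kθ, variance = kθ², so CV = 1/√k.
CV = SD/mean = 68/104 = 0.6538, hence k = 1/CV² = 2.34.
Then θ = mean/k = 104/2.34 = 44.5.

k ≈ 2.34, θ ≈ 44.5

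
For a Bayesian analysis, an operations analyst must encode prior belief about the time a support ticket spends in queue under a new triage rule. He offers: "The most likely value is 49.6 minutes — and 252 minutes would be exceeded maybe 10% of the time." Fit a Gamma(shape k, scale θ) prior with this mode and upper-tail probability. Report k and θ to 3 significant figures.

k ≈ 1.67, θ ≈ 74.5

Gamma(k,θ) with k>1 has mode (k−1)θ, so θ = 49.6/(k−1).
Need P(X < 252) = 0.9 with θ tied to k this way. Start at k = 2, θ = 49.6: P(X<252) ≈ 0.962.
Too high — lower k to spread out. Iterating converges to k ≈ 1.67.
Then θ = 49.6/(1.67−1) ≈ 74.5.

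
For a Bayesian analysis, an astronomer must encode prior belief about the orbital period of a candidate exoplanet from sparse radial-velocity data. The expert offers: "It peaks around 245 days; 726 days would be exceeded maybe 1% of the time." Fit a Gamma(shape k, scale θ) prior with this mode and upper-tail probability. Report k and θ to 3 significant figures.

k ≈ 4.83, θ ≈ 64

Gamma(k,θ) with k>1 has mode (k−1)θ, so θ = 245/(k−1).
Need P(X < 726) = 0.99 with θ tied to k this way. Start at k = 2, θ = 245: P(X<726) ≈ 0.795.
Too low — raise k to concentrate. Iterating converges to k ≈ 4.83.
Then θ = 245/(4.83−1) ≈ 64.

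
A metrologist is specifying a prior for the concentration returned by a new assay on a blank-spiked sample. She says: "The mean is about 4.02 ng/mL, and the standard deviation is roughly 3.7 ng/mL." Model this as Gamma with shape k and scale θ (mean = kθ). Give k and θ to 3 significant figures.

For Gamma(k, scale θ): mean = kθ, variance = kθ², so CV = 1/√k.
CV = SD/mean = 3.7/4.02 = 0.9204, hence k = 1/CV² = 1.18.
Then θ = mean/k = 4.02/1.18 = 3.41.

k ≈ 1.18, θ ≈ 3.41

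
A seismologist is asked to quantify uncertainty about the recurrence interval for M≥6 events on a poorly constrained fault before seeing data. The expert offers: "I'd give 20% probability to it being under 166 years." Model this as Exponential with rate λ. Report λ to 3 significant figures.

P(T < 166.0) = 1 − e^(−λ·166.0) = 0.2, so λ = −ln(1−0.2)/166.0 = −ln(0.8)/166.0 = 0.00134.

λ ≈ 0.00134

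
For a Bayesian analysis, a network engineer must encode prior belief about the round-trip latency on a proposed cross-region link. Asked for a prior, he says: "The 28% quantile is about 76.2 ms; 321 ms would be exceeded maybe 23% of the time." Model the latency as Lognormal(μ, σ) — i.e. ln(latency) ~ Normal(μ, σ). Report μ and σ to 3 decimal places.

If T ~ Lognormal(μ,σ) then ln T ~ Normal(μ,σ), so the p-quantile of ln T is μ + z_p·σ.
ln(76.2) = 4.333 and ln(321) = 5.771; z_{0.28} = -0.5828, z_{0.77} = 0.7388.
σ = (5.771 − 4.333)/(0.7388 − (-0.5828)) = 1.088.
μ = 4.333 − (-0.5828)·1.088 = 4.968.

μ ≈ 4.968, σ ≈ 1.088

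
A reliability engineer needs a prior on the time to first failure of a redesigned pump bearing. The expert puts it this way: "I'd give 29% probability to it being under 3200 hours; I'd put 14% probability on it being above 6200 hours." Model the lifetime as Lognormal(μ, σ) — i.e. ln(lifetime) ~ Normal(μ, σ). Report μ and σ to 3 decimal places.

μ ≈ 8.295, σ ≈ 0.405

If T ~ Lognormal(μ,σ) then ln T ~ Normal(μ,σ), so the p-quantile of ln T is μ + z_p·σ.
ln(3200) = 8.071 and ln(6200) = 8.732; z_{0.29} = -0.5534, z_{0.86} = 1.08.
σ = (8.732 − 8.071)/(1.08 − (-0.5534)) = 0.405.
μ = 8.071 − (-0.5534)·0.405 = 8.295.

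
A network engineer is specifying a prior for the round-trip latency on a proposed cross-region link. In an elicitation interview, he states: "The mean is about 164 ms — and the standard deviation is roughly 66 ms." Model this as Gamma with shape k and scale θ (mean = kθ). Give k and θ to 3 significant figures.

For Gamma(k, scale θ): mean = kθ, variance = kθ², so CV = 1/√k.
CV = SD/mean = 66/164 = 0.4024, hence k = 1/CV² = 6.17.
Then θ = mean/k = 164/6.17 = 26.6.

k ≈ 6.17, θ ≈ 26.6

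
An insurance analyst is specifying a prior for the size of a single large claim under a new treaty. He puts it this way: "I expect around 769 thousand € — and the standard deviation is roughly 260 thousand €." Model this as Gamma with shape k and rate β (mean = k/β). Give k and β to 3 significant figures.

k ≈ 8.75, β ≈ 0.0114

For Gamma(k, rate β): mean = k/β, variance = k/β², so CV = 1/√k.
CV = SD/mean = 260/769 = 0.3381, hence k = 1/CV² = 8.75.
Then β = k/mean = 8.75/769 = 0.0114.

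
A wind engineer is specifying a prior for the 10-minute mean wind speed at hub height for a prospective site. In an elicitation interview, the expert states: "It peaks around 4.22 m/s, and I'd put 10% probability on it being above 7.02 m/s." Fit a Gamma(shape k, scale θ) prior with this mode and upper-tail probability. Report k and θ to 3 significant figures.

Gamma(k,θ) with k>1 has mode (k−1)θ, so θ = 4.22/(k−1).
Need P(X < 7.02) = 0.9 with θ tied to k this way. Start at k = 2, θ = 4.22: P(X<7.02) ≈ 0.495.
Too low — raise k to concentrate. Iterating converges to k ≈ 8.29.
Then θ = 4.22/(8.29−1) ≈ 0.579.

k ≈ 8.29, θ ≈ 0.579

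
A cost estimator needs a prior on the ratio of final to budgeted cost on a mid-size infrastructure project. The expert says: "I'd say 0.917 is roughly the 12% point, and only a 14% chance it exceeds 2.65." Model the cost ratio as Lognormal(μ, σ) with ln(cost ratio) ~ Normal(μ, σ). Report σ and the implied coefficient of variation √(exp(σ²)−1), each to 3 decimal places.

If T ~ Lognormal(μ,σ) then ln T ~ Normal(μ,σ), so the p-quantile of ln T is μ + z_p·σ.
ln(0.917) = -0.08665 and ln(2.65) = 0.9746; z_{0.12} = -1.175, z_{0.86} = 1.08.
σ = (0.9746 − -0.08665)/(1.08 − (-1.175)) = 0.471.
μ = -0.08665 − (-1.175)·0.471 = 0.466.
CV = √(exp(σ²)−1) = √(exp(0.2214)−1) = 0.498.

σ ≈ 0.471, CV ≈ 0.498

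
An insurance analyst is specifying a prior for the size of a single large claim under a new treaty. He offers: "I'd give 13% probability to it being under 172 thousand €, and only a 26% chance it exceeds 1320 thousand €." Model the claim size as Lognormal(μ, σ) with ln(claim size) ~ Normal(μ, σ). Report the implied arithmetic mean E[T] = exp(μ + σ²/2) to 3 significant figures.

If T ~ Lognormal(μ,σ) then ln T ~ Normal(μ,σ), so the p-quantile of ln T is μ + z_p·σ.
ln(172) = 5.147 and ln(1320) = 7.185; z_{0.13} = -1.126, z_{0.74} = 0.6433.
σ = (7.185 − 5.147)/(0.6433 − (-1.126)) = 1.152.
μ = 5.147 − (-1.126)·1.152 = 6.445.
E[T] = exp(μ + σ²/2) = exp(6.445 + 0.6630) = 1220 thousand €.

E[T] ≈ 1220 thousand €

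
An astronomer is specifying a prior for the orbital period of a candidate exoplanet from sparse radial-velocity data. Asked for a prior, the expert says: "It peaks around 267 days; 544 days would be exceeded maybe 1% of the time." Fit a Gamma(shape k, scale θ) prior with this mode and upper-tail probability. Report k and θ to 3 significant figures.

Gamma(k,θ) with k>1 has mode (k−1)θ, so θ = 267/(k−1).
Need P(X < 544) = 0.99 with θ tied to k this way. Start at k = 2, θ = 267: P(X<544) ≈ 0.604.
Too low — raise k to concentrate. Iterating converges to k ≈ 10.7.
Then θ = 267/(10.7−1) ≈ 27.6.

k ≈ 10.7, θ ≈ 27.6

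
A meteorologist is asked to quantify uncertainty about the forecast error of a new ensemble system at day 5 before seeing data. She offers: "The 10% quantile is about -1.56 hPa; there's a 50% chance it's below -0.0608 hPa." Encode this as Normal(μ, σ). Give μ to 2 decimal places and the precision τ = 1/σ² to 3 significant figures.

For Normal(μ,σ), the p-quantile is μ + z_p·σ. Here z_{0.1} = -1.282, z_{0.5} = 0.
So -1.56 = μ − 1.282σ and -0.0608 = μ + 0σ.
Subtracting: σ = (-0.0608 − -1.56)/(0 − (-1.282)) = 1.17.
Then μ = -1.56 − (-1.282)·1.17 = -0.06.
Precision τ = 1/σ² = 1/1.17² = 0.731.

μ = -0.06, τ = 0.731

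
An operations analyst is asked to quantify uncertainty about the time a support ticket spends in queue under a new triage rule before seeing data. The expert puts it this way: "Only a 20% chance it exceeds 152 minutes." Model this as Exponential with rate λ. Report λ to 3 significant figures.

P(T > 152.0) = e^(−λ·152.0) = 0.2, so λ = −ln(0.2)/152.0 = 0.0106.

λ ≈ 0.0106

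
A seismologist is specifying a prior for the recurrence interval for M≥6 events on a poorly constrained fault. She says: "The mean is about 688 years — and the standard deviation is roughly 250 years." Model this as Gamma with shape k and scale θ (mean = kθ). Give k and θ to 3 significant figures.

k ≈ 7.57, θ ≈ 90.8

For Gamma(k, scale θ): mean = kθ, variance = kθ², so CV = 1/√k.
CV = SD/mean = 250/688 = 0.3634, hence k = 1/CV² = 7.57.
Then θ = mean/k = 688/7.57 = 90.8.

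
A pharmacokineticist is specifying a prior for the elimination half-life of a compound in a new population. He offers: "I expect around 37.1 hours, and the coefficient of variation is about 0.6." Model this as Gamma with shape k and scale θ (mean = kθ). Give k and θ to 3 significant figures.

For Gamma(k, scale θ): mean = kθ, variance = kθ², so CV = 1/√k.
CV = 0.6, hence k = 1/CV² = 2.78.
Then θ = mean/k = 37.1/2.78 = 13.4.

k ≈ 2.78, θ ≈ 13.4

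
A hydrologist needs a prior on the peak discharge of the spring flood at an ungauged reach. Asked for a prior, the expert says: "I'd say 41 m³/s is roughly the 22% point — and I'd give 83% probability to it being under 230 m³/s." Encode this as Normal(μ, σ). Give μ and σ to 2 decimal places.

μ = 125.54, σ = 109.48

The p-quantile of Normal(μ,σ) is μ + z_p·σ, with z_{0.22} = -0.7722 and z_{0.83} = 0.9542.
Eliminate σ: μ = (z₂·x₁ − z₁·x₂)/(z₂ − z₁) = (0.9542·41 − (-0.7722)·230)/1.726 = 125.54.
Then σ = (x₂ − x₁)/(z₂ − z₁) = (230 − 41)/1.726 = 109.48.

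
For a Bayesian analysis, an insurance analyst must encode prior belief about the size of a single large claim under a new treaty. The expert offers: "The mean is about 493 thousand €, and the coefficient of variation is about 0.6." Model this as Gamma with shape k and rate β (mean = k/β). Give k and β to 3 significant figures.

For Gamma(k, rate β): mean = k/β, variance = k/β², so CV = 1/√k.
CV = 0.6, hence k = 1/CV² = 2.78.
Then β = k/mean = 2.78/493 = 0.00563.

k ≈ 2.78, β ≈ 0.00563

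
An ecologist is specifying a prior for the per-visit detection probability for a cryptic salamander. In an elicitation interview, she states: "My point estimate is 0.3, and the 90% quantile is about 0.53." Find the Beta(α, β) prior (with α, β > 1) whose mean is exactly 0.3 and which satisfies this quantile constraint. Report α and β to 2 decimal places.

With mean 0.3 fixed, write α = 0.3s, β = 0.7s where s = α+β.
Need P(θ < 0.53) = 0.9 under Beta(0.3s, 0.7s). Normal approximation: (q−m)/√(m(1−m)/s) ≈ z_{0.9} = 1.28, so s ≈ 0.3·0.7·(1.28)²/(0.53−0.3)² = 6.5.
At s = 6.5: P(θ<0.53) ≈ 0.895. Adjusting to match 0.9 gives s ≈ 6.83.
So α = 0.3·6.83 ≈ 2.05, β = 0.7·6.83 ≈ 4.78.

α ≈ 2.05, β ≈ 4.78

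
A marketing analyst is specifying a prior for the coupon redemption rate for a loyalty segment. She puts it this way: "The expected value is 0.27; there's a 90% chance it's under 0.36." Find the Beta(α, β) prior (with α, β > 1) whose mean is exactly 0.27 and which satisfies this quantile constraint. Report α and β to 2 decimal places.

α ≈ 11.23, β ≈ 30.35

With mean 0.27 fixed, write α = 0.27s, β = 0.73s where s = α+β.
Need P(θ < 0.36) = 0.9 under Beta(0.27s, 0.73s). Normal approximation: (q−m)/√(m(1−m)/s) ≈ z_{0.9} = 1.28, so s ≈ 0.27·0.73·(1.28)²/(0.36−0.27)² = 40.0.
At s = 40.0: P(θ<0.36) ≈ 0.896. Adjusting to match 0.9 gives s ≈ 41.57.
So α = 0.27·41.57 ≈ 11.23, β = 0.73·41.57 ≈ 30.35.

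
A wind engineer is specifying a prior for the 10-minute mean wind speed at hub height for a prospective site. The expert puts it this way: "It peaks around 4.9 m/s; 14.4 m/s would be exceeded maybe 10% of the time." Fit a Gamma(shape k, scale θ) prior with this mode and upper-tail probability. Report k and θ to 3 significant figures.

k ≈ 2.64, θ ≈ 2.99

Gamma(k,θ) with k>1 has mode (k−1)θ, so θ = 4.9/(k−1).
Need P(X < 14.4) = 0.9 with θ tied to k this way. Start at k = 2, θ = 4.9: P(X<14.4) ≈ 0.792.
Too low — raise k to concentrate. Iterating converges to k ≈ 2.64.
Then θ = 4.9/(2.64−1) ≈ 2.99.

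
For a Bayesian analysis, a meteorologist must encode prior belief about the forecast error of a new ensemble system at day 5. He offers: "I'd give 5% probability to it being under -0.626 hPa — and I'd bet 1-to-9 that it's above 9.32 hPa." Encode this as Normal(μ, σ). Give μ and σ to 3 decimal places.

The p-quantile of Normal(μ,σ) is μ + z_p·σ, with z_{0.05} = -1.645 and z_{0.9} = 1.282.
Eliminate σ: μ = (z₂·x₁ − z₁·x₂)/(z₂ − z₁) = (1.282·-0.626 − (-1.645)·9.32)/2.926 = 4.964.
Then σ = (x₂ − x₁)/(z₂ − z₁) = (9.32 − -0.626)/2.926 = 3.399.

μ = 4.964, σ = 3.399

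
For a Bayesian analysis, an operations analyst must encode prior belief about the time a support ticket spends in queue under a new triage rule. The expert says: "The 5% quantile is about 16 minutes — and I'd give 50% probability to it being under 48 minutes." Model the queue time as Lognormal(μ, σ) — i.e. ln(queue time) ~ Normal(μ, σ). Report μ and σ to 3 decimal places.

μ ≈ 3.871, σ ≈ 0.668

If T ~ Lognormal(μ,σ) then ln T ~ Normal(μ,σ), so the p-quantile of ln T is μ + z_p·σ.
ln(16) = 2.773 and ln(48) = 3.871; z_{0.05} = -1.645, z_{0.5} = 0.
σ = (3.871 − 2.773)/(0 − (-1.645)) = 0.668.
μ = 2.773 − (-1.645)·0.668 = 3.871.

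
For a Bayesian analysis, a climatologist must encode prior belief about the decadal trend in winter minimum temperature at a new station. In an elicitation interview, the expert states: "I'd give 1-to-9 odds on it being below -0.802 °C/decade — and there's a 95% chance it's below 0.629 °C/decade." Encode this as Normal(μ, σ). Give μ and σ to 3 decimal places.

For Normal(μ,σ), the p-quantile is μ + z_p·σ. Here z_{0.1} = -1.282, z_{0.95} = 1.645.
So -0.802 = μ − 1.282σ and 0.629 = μ + 1.645σ.
Subtracting: σ = (0.629 − -0.802)/(1.645 − (-1.282)) = 0.489.
Then μ = -0.802 − (-1.282)·0.489 = -0.175.

μ = -0.175, σ = 0.489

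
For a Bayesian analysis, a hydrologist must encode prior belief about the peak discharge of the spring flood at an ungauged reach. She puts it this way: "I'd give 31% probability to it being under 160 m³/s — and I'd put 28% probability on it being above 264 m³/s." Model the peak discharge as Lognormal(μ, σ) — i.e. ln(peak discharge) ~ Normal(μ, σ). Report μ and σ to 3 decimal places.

If T ~ Lognormal(μ,σ) then ln T ~ Normal(μ,σ), so the p-quantile of ln T is μ + z_p·σ.
ln(160) = 5.075 and ln(264) = 5.576; z_{0.31} = -0.4959, z_{0.72} = 0.5828.
σ = (5.576 − 5.075)/(0.5828 − (-0.4959)) = 0.464.
μ = 5.075 − (-0.4959)·0.464 = 5.305.

μ ≈ 5.305, σ ≈ 0.464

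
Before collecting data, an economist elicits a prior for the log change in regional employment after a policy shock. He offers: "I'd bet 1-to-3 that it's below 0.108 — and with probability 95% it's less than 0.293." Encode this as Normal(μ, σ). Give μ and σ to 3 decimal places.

For Normal(μ,σ), the p-quantile is μ + z_p·σ. Here z_{0.25} = -0.6745, z_{0.95} = 1.645.
So 0.108 = μ − 0.6745σ and 0.293 = μ + 1.645σ.
Subtracting: σ = (0.293 − 0.108)/(1.645 − (-0.6745)) = 0.080.
Then μ = 0.108 − (-0.6745)·0.080 = 0.162.

μ = 0.162, σ = 0.080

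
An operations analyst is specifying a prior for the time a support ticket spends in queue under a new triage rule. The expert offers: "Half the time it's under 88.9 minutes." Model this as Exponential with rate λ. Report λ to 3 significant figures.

λ ≈ 0.0078

Exponential median = ln 2 / λ, so λ = ln 2 / 88.9 = 0.0078.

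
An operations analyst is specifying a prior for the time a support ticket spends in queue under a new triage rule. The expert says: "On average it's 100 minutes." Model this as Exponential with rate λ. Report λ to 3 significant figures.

Exponential mean = 1/λ, so λ = 1/100.0 = 0.01.

λ ≈ 0.01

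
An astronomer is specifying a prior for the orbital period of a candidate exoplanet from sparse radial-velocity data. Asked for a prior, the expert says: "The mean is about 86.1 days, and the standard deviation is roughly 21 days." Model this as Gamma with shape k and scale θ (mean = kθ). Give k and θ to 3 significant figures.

k ≈ 16.8, θ ≈ 5.12

For Gamma(k, scale θ): mean = kθ, variance = kθ², so CV = 1/√k.
CV = SD/mean = 21/86.1 = 0.2439, hence k = 1/CV² = 16.8.
Then θ = mean/k = 86.1/16.8 = 5.12.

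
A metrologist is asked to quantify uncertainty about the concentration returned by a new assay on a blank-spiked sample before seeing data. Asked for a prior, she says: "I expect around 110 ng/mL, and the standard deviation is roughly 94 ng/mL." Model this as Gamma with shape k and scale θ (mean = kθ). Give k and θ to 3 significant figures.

k ≈ 1.37, θ ≈ 80.3

For Gamma(k, scale θ): mean = kθ, variance = kθ², so CV = 1/√k.
CV = SD/mean = 94/110 = 0.8545, hence k = 1/CV² = 1.37.
Then θ = mean/k = 110/1.37 = 80.3.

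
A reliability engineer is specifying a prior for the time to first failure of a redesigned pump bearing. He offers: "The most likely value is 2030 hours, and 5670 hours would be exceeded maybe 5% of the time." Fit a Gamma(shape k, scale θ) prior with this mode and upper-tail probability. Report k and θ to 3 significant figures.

k ≈ 3.54, θ ≈ 800

Gamma(k,θ) with k>1 has mode (k−1)θ, so θ = 2030/(k−1).
Need P(X < 5670) = 0.95 with θ tied to k this way. Start at k = 2, θ = 2030: P(X<5670) ≈ 0.768.
Too low — raise k to concentrate. Iterating converges to k ≈ 3.54.
Then θ = 2030/(3.54−1) ≈ 800.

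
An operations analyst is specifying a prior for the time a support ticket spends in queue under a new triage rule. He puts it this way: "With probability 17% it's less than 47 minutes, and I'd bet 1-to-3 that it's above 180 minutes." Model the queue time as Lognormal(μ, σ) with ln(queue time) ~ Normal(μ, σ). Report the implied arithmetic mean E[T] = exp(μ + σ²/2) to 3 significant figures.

E[T] ≈ 145 minutes

If T ~ Lognormal(μ,σ) then ln T ~ Normal(μ,σ), so the p-quantile of ln T is μ + z_p·σ.
ln(47) = 3.85 and ln(180) = 5.193; z_{0.17} = -0.9542, z_{0.75} = 0.6745.
σ = (5.193 − 3.85)/(0.6745 − (-0.9542)) = 0.824.
μ = 3.85 − (-0.9542)·0.824 = 4.637.
E[T] = exp(μ + σ²/2) = exp(4.637 + 0.3399) = 145 minutes.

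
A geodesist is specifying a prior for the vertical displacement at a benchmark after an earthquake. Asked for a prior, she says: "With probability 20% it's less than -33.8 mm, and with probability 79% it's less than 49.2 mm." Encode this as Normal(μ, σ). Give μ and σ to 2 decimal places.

For Normal(μ,σ), the p-quantile is μ + z_p·σ. Here z_{0.2} = -0.8416, z_{0.79} = 0.8064.
So -33.8 = μ − 0.8416σ and 49.2 = μ + 0.8064σ.
Subtracting: σ = (49.2 − -33.8)/(0.8064 − (-0.8416)) = 50.36.
Then μ = -33.8 − (-0.8416)·50.36 = 8.59.

μ = 8.59, σ = 50.36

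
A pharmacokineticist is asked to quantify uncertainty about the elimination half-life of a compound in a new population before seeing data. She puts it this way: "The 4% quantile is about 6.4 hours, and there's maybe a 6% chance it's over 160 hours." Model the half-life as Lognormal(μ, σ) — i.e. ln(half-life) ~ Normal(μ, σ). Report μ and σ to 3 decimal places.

μ ≈ 3.561, σ ≈ 0.974

If T ~ Lognormal(μ,σ) then ln T ~ Normal(μ,σ), so the p-quantile of ln T is μ + z_p·σ.
ln(6.4) = 1.856 and ln(160) = 5.075; z_{0.04} = -1.751, z_{0.94} = 1.555.
σ = (5.075 − 1.856)/(1.555 − (-1.751)) = 0.974.
μ = 1.856 − (-1.751)·0.974 = 3.561.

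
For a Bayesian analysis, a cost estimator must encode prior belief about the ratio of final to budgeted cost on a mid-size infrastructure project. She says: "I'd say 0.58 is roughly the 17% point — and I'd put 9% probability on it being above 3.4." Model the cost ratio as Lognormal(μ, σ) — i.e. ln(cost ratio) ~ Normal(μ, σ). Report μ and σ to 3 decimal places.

If T ~ Lognormal(μ,σ) then ln T ~ Normal(μ,σ), so the p-quantile of ln T is μ + z_p·σ.
ln(0.58) = -0.5447 and ln(3.4) = 1.224; z_{0.17} = -0.9542, z_{0.91} = 1.341.
σ = (1.224 − -0.5447)/(1.341 − (-0.9542)) = 0.771.
μ = -0.5447 − (-0.9542)·0.771 = 0.191.

μ ≈ 0.191, σ ≈ 0.771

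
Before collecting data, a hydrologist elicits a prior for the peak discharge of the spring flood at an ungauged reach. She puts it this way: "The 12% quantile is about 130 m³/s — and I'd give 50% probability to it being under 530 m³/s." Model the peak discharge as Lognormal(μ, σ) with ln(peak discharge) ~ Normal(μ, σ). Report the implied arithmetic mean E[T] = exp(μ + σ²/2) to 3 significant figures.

E[T] ≈ 1080 m³/s

If T ~ Lognormal(μ,σ) then ln T ~ Normal(μ,σ), so the p-quantile of ln T is μ + z_p·σ.
ln(130) = 4.868 and ln(530) = 6.273; z_{0.12} = -1.175, z_{0.5} = 0.
σ = (6.273 − 4.868)/(0 − (-1.175)) = 1.196.
μ = 4.868 − (-1.175)·1.196 = 6.273.
E[T] = exp(μ + σ²/2) = exp(6.273 + 0.7153) = 1080 m³/s.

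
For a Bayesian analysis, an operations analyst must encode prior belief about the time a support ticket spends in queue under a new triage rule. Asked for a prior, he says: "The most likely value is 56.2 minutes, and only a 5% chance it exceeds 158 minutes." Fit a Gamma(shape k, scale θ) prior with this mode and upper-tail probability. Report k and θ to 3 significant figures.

k ≈ 3.5, θ ≈ 22.4

Gamma(k,θ) with k>1 has mode (k−1)θ, so θ = 56.2/(k−1).
Need P(X < 158) = 0.95 with θ tied to k this way. Start at k = 2, θ = 56.2: P(X<158) ≈ 0.771.
Too low — raise k to concentrate. Iterating converges to k ≈ 3.5.
Then θ = 56.2/(3.5−1) ≈ 22.4.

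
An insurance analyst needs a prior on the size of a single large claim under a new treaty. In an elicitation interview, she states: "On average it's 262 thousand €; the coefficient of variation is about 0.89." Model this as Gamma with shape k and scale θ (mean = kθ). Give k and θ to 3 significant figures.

For Gamma(k, scale θ): mean = kθ, variance = kθ², so CV = 1/√k.
CV = 0.89, hence k = 1/CV² = 1.26.
Then θ = mean/k = 262/1.26 = 208.

k ≈ 1.26, θ ≈ 208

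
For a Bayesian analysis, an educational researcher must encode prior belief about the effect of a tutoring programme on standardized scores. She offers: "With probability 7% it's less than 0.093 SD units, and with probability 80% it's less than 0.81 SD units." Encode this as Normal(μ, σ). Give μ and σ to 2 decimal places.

The p-quantile of Normal(μ,σ) is μ + z_p·σ, with z_{0.07} = -1.476 and z_{0.8} = 0.8416.
Eliminate σ: μ = (z₂·x₁ − z₁·x₂)/(z₂ − z₁) = (0.8416·0.093 − (-1.476)·0.81)/2.317 = 0.55.
Then σ = (x₂ − x₁)/(z₂ − z₁) = (0.81 − 0.093)/2.317 = 0.31.

μ = 0.55, σ = 0.31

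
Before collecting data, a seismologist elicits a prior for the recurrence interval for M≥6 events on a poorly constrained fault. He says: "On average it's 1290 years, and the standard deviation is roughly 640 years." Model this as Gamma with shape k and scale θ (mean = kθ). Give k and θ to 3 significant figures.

k ≈ 4.06, θ ≈ 318

For Gamma(k, scale θ): mean = kθ, variance = kθ², so CV = 1/√k.
CV = SD/mean = 640/1290 = 0.4961, hence k = 1/CV² = 4.06.
Then θ = mean/k = 1290/4.06 = 318.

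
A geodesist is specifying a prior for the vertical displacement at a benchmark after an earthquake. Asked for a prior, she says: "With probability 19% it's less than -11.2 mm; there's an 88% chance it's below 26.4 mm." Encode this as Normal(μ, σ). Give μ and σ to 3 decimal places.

For Normal(μ,σ), the p-quantile is μ + z_p·σ. Here z_{0.19} = -0.8779, z_{0.88} = 1.175.
So -11.2 = μ − 0.8779σ and 26.4 = μ + 1.175σ.
Subtracting: σ = (26.4 − -11.2)/(1.175 − (-0.8779)) = 18.316.
Then μ = -11.2 − (-0.8779)·18.316 = 4.879.

μ = 4.879, σ = 18.316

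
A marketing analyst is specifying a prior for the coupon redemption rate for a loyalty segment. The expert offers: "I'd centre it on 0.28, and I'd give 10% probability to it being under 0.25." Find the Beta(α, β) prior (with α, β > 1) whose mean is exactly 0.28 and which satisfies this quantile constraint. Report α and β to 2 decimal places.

With mean 0.28 fixed, write α = 0.28s, β = 0.72s where s = α+β.
Need P(θ < 0.25) = 0.1 under Beta(0.28s, 0.72s). Normal approximation: (q−m)/√(m(1−m)/s) ≈ z_{0.1} = -1.28, so s ≈ 0.28·0.72·(-1.28)²/(0.25−0.28)² = 367.9.
At s = 367.9: P(θ<0.25) ≈ 0.098. Adjusting to match 0.1 gives s ≈ 360.94.
So α = 0.28·360.94 ≈ 101.06, β = 0.72·360.94 ≈ 259.88.

α ≈ 101.06, β ≈ 259.88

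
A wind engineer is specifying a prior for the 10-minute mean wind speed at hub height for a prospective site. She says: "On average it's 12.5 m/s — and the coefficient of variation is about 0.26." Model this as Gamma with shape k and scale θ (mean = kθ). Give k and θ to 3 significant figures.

For Gamma(k, scale θ): mean = kθ, variance = kθ², so CV = 1/√k.
CV = 0.26, hence k = 1/CV² = 14.8.
Then θ = mean/k = 12.5/14.8 = 0.845.

k ≈ 14.8, θ ≈ 0.845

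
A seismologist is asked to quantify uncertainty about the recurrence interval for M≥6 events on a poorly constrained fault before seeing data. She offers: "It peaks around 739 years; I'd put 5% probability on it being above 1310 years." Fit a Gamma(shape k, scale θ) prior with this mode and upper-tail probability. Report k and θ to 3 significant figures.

Gamma(k,θ) with k>1 has mode (k−1)θ, so θ = 739/(k−1).
Need P(X < 1310) = 0.95 with θ tied to k this way. Start at k = 2, θ = 739: P(X<1310) ≈ 0.529.
Too low — raise k to concentrate. Iterating converges to k ≈ 9.51.
Then θ = 739/(9.51−1) ≈ 86.9.

k ≈ 9.51, θ ≈ 86.9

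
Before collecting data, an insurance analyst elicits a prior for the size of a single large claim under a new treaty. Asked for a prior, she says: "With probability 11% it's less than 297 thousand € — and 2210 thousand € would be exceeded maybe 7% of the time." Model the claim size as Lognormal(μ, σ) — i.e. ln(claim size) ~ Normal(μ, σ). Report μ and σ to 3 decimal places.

μ ≈ 6.605, σ ≈ 0.743

If T ~ Lognormal(μ,σ) then ln T ~ Normal(μ,σ), so the p-quantile of ln T is μ + z_p·σ.
ln(297) = 5.694 and ln(2210) = 7.701; z_{0.11} = -1.227, z_{0.93} = 1.476.
σ = (7.701 − 5.694)/(1.476 − (-1.227)) = 0.743.
μ = 5.694 − (-1.227)·0.743 = 6.605.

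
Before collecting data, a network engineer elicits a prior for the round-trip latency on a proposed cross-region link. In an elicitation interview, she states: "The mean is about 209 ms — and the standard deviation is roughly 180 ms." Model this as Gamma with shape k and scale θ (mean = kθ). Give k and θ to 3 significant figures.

For Gamma(k, scale θ): mean = kθ, variance = kθ², so CV = 1/√k.
CV = SD/mean = 180/209 = 0.8612, hence k = 1/CV² = 1.35.
Then θ = mean/k = 209/1.35 = 155.

k ≈ 1.35, θ ≈ 155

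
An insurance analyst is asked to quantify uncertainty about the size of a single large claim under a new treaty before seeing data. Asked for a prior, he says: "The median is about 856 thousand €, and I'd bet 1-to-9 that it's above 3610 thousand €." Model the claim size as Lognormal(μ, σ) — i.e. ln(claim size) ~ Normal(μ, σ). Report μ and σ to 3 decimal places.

If T ~ Lognormal(μ,σ) then ln T ~ Normal(μ,σ), so the p-quantile of ln T is μ + z_p·σ.
ln(856) = 6.752 and ln(3610) = 8.191; z_{0.5} = 0, z_{0.9} = 1.282.
σ = (8.191 − 6.752)/(1.282 − (0)) = 1.123.
μ = 6.752 − (0)·1.123 = 6.752.

μ ≈ 6.752, σ ≈ 1.123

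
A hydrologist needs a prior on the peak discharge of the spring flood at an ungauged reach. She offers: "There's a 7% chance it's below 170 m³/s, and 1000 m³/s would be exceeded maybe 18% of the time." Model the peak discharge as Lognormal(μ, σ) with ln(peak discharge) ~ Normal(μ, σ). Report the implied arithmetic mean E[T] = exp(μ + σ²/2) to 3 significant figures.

If T ~ Lognormal(μ,σ) then ln T ~ Normal(μ,σ), so the p-quantile of ln T is μ + z_p·σ.
ln(170) = 5.136 and ln(1000) = 6.908; z_{0.07} = -1.476, z_{0.82} = 0.9154.
σ = (6.908 − 5.136)/(0.9154 − (-1.476)) = 0.741.
μ = 5.136 − (-1.476)·0.741 = 6.229.
E[T] = exp(μ + σ²/2) = exp(6.229 + 0.2746) = 668 m³/s.

E[T] ≈ 668 m³/s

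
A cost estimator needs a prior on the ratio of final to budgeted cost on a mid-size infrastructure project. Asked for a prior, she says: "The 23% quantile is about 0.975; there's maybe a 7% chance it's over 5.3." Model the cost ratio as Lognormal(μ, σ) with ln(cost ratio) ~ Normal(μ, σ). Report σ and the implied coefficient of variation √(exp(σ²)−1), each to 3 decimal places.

σ ≈ 0.764, CV ≈ 0.891

If T ~ Lognormal(μ,σ) then ln T ~ Normal(μ,σ), so the p-quantile of ln T is μ + z_p·σ.
ln(0.975) = -0.02532 and ln(5.3) = 1.668; z_{0.23} = -0.7388, z_{0.93} = 1.476.
σ = (1.668 − -0.02532)/(1.476 − (-0.7388)) = 0.764.
μ = -0.02532 − (-0.7388)·0.764 = 0.540.
CV = √(exp(σ²)−1) = √(exp(0.5844)−1) = 0.891.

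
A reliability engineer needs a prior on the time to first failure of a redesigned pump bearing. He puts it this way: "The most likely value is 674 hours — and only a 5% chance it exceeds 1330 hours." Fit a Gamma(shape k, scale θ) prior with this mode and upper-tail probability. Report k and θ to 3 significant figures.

Gamma(k,θ) with k>1 has mode (k−1)θ, so θ = 674/(k−1).
Need P(X < 1330) = 0.95 with θ tied to k this way. Start at k = 2, θ = 674: P(X<1330) ≈ 0.587.
Too low — raise k to concentrate. Iterating converges to k ≈ 7.
Then θ = 674/(7−1) ≈ 112.

k ≈ 7, θ ≈ 112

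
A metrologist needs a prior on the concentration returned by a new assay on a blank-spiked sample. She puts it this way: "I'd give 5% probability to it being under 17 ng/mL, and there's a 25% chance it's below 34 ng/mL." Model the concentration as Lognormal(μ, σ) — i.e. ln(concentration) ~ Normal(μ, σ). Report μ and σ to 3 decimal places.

μ ≈ 4.008, σ ≈ 0.714

If T ~ Lognormal(μ,σ) then ln T ~ Normal(μ,σ), so the p-quantile of ln T is μ + z_p·σ.
ln(17) = 2.833 and ln(34) = 3.526; z_{0.05} = -1.645, z_{0.25} = -0.6745.
σ = (3.526 − 2.833)/(-0.6745 − (-1.645)) = 0.714.
μ = 2.833 − (-1.645)·0.714 = 4.008.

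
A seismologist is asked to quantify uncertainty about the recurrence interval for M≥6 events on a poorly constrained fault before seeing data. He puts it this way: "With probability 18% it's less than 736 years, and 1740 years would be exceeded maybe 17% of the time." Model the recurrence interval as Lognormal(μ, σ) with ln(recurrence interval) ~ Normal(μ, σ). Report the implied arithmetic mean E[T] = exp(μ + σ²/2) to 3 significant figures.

If T ~ Lognormal(μ,σ) then ln T ~ Normal(μ,σ), so the p-quantile of ln T is μ + z_p·σ.
ln(736) = 6.601 and ln(1740) = 7.462; z_{0.18} = -0.9154, z_{0.83} = 0.9542.
σ = (7.462 − 6.601)/(0.9542 − (-0.9154)) = 0.460.
μ = 6.601 − (-0.9154)·0.460 = 7.023.
E[T] = exp(μ + σ²/2) = exp(7.023 + 0.1059) = 1250 years.

E[T] ≈ 1250 years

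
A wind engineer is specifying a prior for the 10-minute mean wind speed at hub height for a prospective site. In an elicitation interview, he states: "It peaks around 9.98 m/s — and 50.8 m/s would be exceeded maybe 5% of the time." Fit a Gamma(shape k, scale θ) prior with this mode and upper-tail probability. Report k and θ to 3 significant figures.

k ≈ 1.9, θ ≈ 11.1

Gamma(k,θ) with k>1 has mode (k−1)θ, so θ = 9.98/(k−1).
Need P(X < 50.8) = 0.95 with θ tied to k this way. Start at k = 2, θ = 9.98: P(X<50.8) ≈ 0.963.
Too high — lower k to spread out. Iterating converges to k ≈ 1.9.
Then θ = 9.98/(1.9−1) ≈ 11.1.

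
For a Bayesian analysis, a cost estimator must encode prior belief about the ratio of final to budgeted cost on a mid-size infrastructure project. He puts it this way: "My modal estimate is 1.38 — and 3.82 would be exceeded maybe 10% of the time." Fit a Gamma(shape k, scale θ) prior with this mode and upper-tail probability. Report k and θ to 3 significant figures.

k ≈ 2.84, θ ≈ 0.748

Gamma(k,θ) with k>1 has mode (k−1)θ, so θ = 1.38/(k−1).
Need P(X < 3.82) = 0.9 with θ tied to k this way. Start at k = 2, θ = 1.38: P(X<3.82) ≈ 0.763.
Too low — raise k to concentrate. Iterating converges to k ≈ 2.84.
Then θ = 1.38/(2.84−1) ≈ 0.748.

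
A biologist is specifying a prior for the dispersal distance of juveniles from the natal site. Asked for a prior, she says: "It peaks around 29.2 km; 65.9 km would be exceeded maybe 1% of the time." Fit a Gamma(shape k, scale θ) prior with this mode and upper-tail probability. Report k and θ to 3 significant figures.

Gamma(k,θ) with k>1 has mode (k−1)θ, so θ = 29.2/(k−1).
Need P(X < 65.9) = 0.99 with θ tied to k this way. Start at k = 2, θ = 29.2: P(X<65.9) ≈ 0.659.
Too low — raise k to concentrate. Iterating converges to k ≈ 8.24.
Then θ = 29.2/(8.24−1) ≈ 4.03.

k ≈ 8.24, θ ≈ 4.03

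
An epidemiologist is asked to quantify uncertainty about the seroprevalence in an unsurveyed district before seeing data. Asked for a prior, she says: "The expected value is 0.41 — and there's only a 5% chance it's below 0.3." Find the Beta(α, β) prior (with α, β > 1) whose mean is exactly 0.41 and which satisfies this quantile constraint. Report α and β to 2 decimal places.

α ≈ 21.02, β ≈ 30.24

With mean 0.41 fixed, write α = 0.41s, β = 0.59s where s = α+β.
Need P(θ < 0.3) = 0.05 under Beta(0.41s, 0.59s). Normal approximation: (q−m)/√(m(1−m)/s) ≈ z_{0.05} = -1.64, so s ≈ 0.41·0.59·(-1.64)²/(0.3−0.41)² = 54.1.
At s = 54.1: P(θ<0.3) ≈ 0.045. Adjusting to match 0.05 gives s ≈ 51.26.
So α = 0.41·51.26 ≈ 21.02, β = 0.59·51.26 ≈ 30.24.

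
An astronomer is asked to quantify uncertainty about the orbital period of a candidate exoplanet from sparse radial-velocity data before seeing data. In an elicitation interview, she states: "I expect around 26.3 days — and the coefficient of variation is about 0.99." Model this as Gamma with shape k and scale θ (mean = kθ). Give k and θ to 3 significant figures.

For Gamma(k, scale θ): mean = kθ, variance = kθ², so CV = 1/√k.
CV = 0.99, hence k = 1/CV² = 1.02.
Then θ = mean/k = 26.3/1.02 = 25.8.

k ≈ 1.02, θ ≈ 25.8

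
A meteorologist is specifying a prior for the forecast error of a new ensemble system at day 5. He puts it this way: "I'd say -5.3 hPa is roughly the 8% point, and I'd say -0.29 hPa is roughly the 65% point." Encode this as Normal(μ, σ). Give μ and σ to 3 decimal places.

μ = -1.368, σ = 2.798

The p-quantile of Normal(μ,σ) is μ + z_p·σ, with z_{0.08} = -1.405 and z_{0.65} = 0.3853.
Eliminate σ: μ = (z₂·x₁ − z₁·x₂)/(z₂ − z₁) = (0.3853·-5.3 − (-1.405)·-0.29)/1.79 = -1.368.
Then σ = (x₂ − x₁)/(z₂ − z₁) = (-0.29 − -5.3)/1.79 = 2.798.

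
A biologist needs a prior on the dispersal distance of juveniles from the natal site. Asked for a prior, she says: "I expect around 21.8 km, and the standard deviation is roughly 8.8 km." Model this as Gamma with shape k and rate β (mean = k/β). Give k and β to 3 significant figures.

For Gamma(k, rate β): mean = k/β, variance = k/β², so CV = 1/√k.
CV = SD/mean = 8.8/21.8 = 0.4037, hence k = 1/CV² = 6.14.
Then β = k/mean = 6.14/21.8 = 0.282.

k ≈ 6.14, β ≈ 0.282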